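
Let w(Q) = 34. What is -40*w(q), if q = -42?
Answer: -1360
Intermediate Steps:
-40*w(q) = -40*34 = -1360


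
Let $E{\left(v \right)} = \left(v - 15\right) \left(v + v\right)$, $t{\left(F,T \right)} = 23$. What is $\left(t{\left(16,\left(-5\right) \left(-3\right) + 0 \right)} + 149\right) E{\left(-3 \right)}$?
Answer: $18576$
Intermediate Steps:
$E{\left(v \right)} = 2 v \left(-15 + v\right)$ ($E{\left(v \right)} = \left(-15 + v\right) 2 v = 2 v \left(-15 + v\right)$)
$\left(t{\left(16,\left(-5\right) \left(-3\right) + 0 \right)} + 149\right) E{\left(-3 \right)} = \left(23 + 149\right) 2 \left(-3\right) \left(-15 - 3\right) = 172 \cdot 2 \left(-3\right) \left(-18\right) = 172 \cdot 108 = 18576$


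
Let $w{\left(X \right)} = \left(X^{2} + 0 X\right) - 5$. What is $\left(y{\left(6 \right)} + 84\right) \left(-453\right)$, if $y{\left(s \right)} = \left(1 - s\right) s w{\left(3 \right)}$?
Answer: $16308$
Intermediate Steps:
$w{\left(X \right)} = -5 + X^{2}$ ($w{\left(X \right)} = \left(X^{2} + 0\right) - 5 = X^{2} - 5 = -5 + X^{2}$)
$y{\left(s \right)} = 4 s \left(1 - s\right)$ ($y{\left(s \right)} = \left(1 - s\right) s \left(-5 + 3^{2}\right) = s \left(1 - s\right) \left(-5 + 9\right) = s \left(1 - s\right) 4 = 4 s \left(1 - s\right)$)
$\left(y{\left(6 \right)} + 84\right) \left(-453\right) = \left(4 \cdot 6 \left(1 - 6\right) + 84\right) \left(-453\right) = \left(4 \cdot 6 \left(-5\right) + 84\right) \left(-453\right) = \left(-120 + 84\right) \left(-453\right) = \left(-36\right) \left(-453\right) = 16308$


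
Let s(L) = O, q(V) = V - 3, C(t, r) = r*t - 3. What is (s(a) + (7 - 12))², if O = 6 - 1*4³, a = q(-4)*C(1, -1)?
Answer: 3969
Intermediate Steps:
C(t, r) = -3 + r*t
q(V) = -3 + V
a = 28 (a = (-3 - 4)*(-3 - 1*1) = -7*(-3 - 1) = -7*(-4) = 28)
O = -58 (O = 6 - 1*64 = 6 - 64 = -58)
s(L) = -58
(s(a) + (7 - 12))² = (-58 + (7 - 12))² = (-58 - 5)² = (-63)² = 3969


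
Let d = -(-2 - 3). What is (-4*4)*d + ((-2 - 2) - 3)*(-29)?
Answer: 123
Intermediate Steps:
d = 5 (d = -1*(-5) = 5)
(-4*4)*d + ((-2 - 2) - 3)*(-29) = -4*4*5 + ((-2 - 2) - 3)*(-29) = -16*5 + (-4 - 3)*(-29) = -80 - 7*(-29) = -80 + 203 = 123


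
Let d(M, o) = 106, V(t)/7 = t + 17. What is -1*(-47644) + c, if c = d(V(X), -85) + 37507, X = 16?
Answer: 85257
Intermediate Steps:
V(t) = 119 + 7*t (V(t) = 7*(t + 17) = 7*(17 + t) = 119 + 7*t)
c = 37613 (c = 106 + 37507 = 37613)
-1*(-47644) + c = -1*(-47644) + 37613 = 47644 + 37613 = 85257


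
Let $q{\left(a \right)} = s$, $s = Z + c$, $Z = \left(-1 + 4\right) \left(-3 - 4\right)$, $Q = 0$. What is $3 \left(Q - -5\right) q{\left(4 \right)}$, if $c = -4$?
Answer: $-375$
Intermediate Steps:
$Z = -21$ ($Z = 3 \left(-3 - 4\right) = 3 \left(-7\right) = -21$)
$s = -25$ ($s = -21 - 4 = -25$)
$q{\left(a \right)} = -25$
$3 \left(Q - -5\right) q{\left(4 \right)} = 3 \left(0 - -5\right) \left(-25\right) = 3 \left(0 + 5\right) \left(-25\right) = 3 \cdot 5 \left(-25\right) = 15 \left(-25\right) = -375$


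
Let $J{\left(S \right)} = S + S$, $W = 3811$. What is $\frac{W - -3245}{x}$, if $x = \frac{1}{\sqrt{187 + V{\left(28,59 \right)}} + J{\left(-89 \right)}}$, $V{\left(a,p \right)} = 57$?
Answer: $-1255968 + 14112 \sqrt{61} \approx -1.1458 \cdot 10^{6}$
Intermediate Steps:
$J{\left(S \right)} = 2 S$
$x = \frac{1}{-178 + 2 \sqrt{61}}$ ($x = \frac{1}{\sqrt{187 + 57} + 2 \left(-89\right)} = \frac{1}{\sqrt{244} - 178} = \frac{1}{2 \sqrt{61} - 178} = \frac{1}{-178 + 2 \sqrt{61}} \approx -0.0061584$)
$\frac{W - -3245}{x} = \frac{3811 - -3245}{- \frac{89}{15720} - \frac{\sqrt{61}}{15720}} = \frac{3811 + 3245}{- \frac{89}{15720} - \frac{\sqrt{61}}{15720}} = \frac{7056}{- \frac{89}{15720} - \frac{\sqrt{61}}{15720}}$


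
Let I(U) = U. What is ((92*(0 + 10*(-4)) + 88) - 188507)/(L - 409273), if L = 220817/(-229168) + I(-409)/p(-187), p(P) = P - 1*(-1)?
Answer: 4094133757776/8722655233477 ≈ 0.46937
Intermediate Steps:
p(P) = 1 + P (p(P) = P + 1 = 1 + P)
L = 26328875/21312624 (L = 220817/(-229168) - 409/(1 - 187) = 220817*(-1/229168) - 409/(-186) = -220817/229168 - 409*(-1/186) = -220817/229168 + 409/186 = 26328875/21312624 ≈ 1.2354)
((92*(0 + 10*(-4)) + 88) - 188507)/(L - 409273) = ((92*(0 + 10*(-4)) + 88) - 188507)/(26328875/21312624 - 409273) = ((92*(0 - 40) + 88) - 188507)/(-8722655233477/21312624) = ((92*(-40) + 88) - 188507)*(-21312624/8722655233477) = ((-3680 + 88) - 188507)*(-21312624/8722655233477) = (-3592 - 188507)*(-21312624/8722655233477) = -192099*(-21312624/8722655233477) = 4094133757776/8722655233477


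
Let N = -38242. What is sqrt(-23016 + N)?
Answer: I*sqrt(61258) ≈ 247.5*I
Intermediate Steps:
sqrt(-23016 + N) = sqrt(-23016 - 38242) = sqrt(-61258) = I*sqrt(61258)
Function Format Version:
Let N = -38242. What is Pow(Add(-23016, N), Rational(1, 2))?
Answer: Mul(I, Pow(61258, Rational(1, 2))) ≈ Mul(247.50, I)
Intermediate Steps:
Pow(Add(-23016, N), Rational(1, 2)) = Pow(Add(-23016, -38242), Rational(1, 2)) = Pow(-61258, Rational(1, 2)) = Mul(I, Pow(61258, Rational(1, 2)))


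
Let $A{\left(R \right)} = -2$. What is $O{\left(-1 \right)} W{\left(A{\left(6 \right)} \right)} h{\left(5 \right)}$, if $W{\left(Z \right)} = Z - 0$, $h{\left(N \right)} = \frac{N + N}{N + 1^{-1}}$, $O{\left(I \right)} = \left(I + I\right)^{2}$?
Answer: $- \frac{40}{3} \approx -13.333$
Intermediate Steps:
$O{\left(I \right)} = 4 I^{2}$ ($O{\left(I \right)} = \left(2 I\right)^{2} = 4 I^{2}$)
$h{\left(N \right)} = \frac{2 N}{1 + N}$ ($h{\left(N \right)} = \frac{2 N}{N + 1} = \frac{2 N}{1 + N}$)
$W{\left(Z \right)} = Z$ ($W{\left(Z \right)} = Z + 0 = Z$)
$O{\left(-1 \right)} W{\left(A{\left(6 \right)} \right)} h{\left(5 \right)} = 4 \left(-1\right)^{2} \left(-2\right) 2 \cdot 5 \frac{1}{1 + 5} = 4 \cdot 1 \left(-2\right) 2 \cdot 5 \cdot \frac{1}{6} = 4 \left(-2\right) 2 \cdot 5 \cdot \frac{1}{6} = \left(-8\right) \frac{5}{3} = - \frac{40}{3}$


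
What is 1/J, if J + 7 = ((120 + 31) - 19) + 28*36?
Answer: 1/1133 ≈ 0.00088261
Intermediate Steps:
J = 1133 (J = -7 + (((120 + 31) - 19) + 28*36) = -7 + ((151 - 19) + 1008) = -7 + (132 + 1008) = -7 + 1140 = 1133)
1/J = 1/1133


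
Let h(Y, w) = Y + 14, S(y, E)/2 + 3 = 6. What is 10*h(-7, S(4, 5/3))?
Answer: 70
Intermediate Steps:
S(y, E) = 6 (S(y, E) = -6 + 2*6 = -6 + 12 = 6)
h(Y, w) = 14 + Y
10*h(-7, S(4, 5/3)) = 10*(14 - 7) = 10*7 = 70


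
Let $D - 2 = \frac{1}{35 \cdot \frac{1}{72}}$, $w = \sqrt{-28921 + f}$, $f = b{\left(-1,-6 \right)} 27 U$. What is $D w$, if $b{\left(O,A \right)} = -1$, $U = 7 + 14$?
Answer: $\frac{568 i \sqrt{1843}}{35} \approx 696.7 i$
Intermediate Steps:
$U = 21$
$f = -567$ ($f = \left(-1\right) 27 \cdot 21 = \left(-27\right) 21 = -567$)
$w = 4 i \sqrt{1843}$ ($w = \sqrt{-28921 - 567} = \sqrt{-29488} = 4 i \sqrt{1843} \approx 171.72 i$)
$D = \frac{142}{35}$ ($D = 2 + \frac{1}{35 \cdot \frac{1}{72}} = 2 + \frac{1}{\frac{35}{72}} = 2 + \frac{72}{35} = \frac{142}{35} \approx 4.0571$)
$D w = \frac{142 \cdot 4 i \sqrt{1843}}{35} = \frac{568 i \sqrt{1843}}{35}$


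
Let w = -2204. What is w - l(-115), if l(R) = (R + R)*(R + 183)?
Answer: 13436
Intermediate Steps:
l(R) = 2*R*(183 + R) (l(R) = (2*R)*(183 + R) = 2*R*(183 + R))
w - l(-115) = -2204 - 2*(-115)*(183 - 115) = -2204 - 2*(-115)*68 = -2204 - 1*(-15640) = -2204 + 15640 = 13436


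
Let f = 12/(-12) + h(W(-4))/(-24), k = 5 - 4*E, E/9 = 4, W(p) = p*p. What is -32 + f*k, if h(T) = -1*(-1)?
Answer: 2707/24 ≈ 112.79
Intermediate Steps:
W(p) = p**2
E = 36 (E = 9*4 = 36)
h(T) = 1
k = -139 (k = 5 - 4*36 = 5 - 144 = -139)
f = -25/24 (f = 12/(-12) + 1/(-24) = 12*(-1/12) + 1*(-1/24) = -1 - 1/24 = -25/24 ≈ -1.0417)
-32 + f*k = -32 - 25/24*(-139) = -32 + 3475/24 = 2707/24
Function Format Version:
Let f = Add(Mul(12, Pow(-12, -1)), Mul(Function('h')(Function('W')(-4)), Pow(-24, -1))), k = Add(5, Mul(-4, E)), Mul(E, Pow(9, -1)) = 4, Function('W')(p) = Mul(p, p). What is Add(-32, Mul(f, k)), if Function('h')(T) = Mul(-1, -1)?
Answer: Rational(2707, 24) ≈ 112.79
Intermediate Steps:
Function('W')(p) = Pow(p, 2)
E = 36 (E = Mul(9, 4) = 36)
Function('h')(T) = 1
k = -139 (k = Add(5, Mul(-4, 36)) = Add(5, -144) = -139)
f = Rational(-25, 24) (f = Add(Mul(12, Pow(-12, -1)), Mul(1, Pow(-24, -1))) = Add(Mul(12, Rational(-1, 12)), Mul(1, Rational(-1, 24))) = Add(-1, Rational(-1, 24)) = Rational(-25, 24) ≈ -1.0417)
Add(-32, Mul(f, k)) = Add(-32, Mul(Rational(-25, 24), -139)) = Add(-32, Rational(3475, 24)) = Rational(2707, 24)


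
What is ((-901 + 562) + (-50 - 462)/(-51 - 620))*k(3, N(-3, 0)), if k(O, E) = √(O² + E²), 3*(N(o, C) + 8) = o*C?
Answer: -226957*√73/671 ≈ -2889.9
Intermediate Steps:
N(o, C) = -8 + C*o/3 (N(o, C) = -8 + (o*C)/3 = -8 + (C*o)/3 = -8 + C*o/3)
k(O, E) = √(E² + O²)
((-901 + 562) + (-50 - 462)/(-51 - 620))*k(3, N(-3, 0)) = ((-901 + 562) + (-50 - 462)/(-51 - 620))*√((-8 + (⅓)*0*(-3))² + 3²) = (-339 - 512/(-671))*√((-8 + 0)² + 9) = (-339 - 512*(-1/671))*√((-8)² + 9) = (-339 + 512/671)*√(64 + 9) = -226957*√73/671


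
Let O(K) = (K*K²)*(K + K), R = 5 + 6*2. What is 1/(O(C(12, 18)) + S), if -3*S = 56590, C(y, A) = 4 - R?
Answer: 3/114776 ≈ 2.6138e-5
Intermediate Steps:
R = 17 (R = 5 + 12 = 17)
C(y, A) = -13 (C(y, A) = 4 - 1*17 = 4 - 17 = -13)
O(K) = 2*K⁴ (O(K) = K³*(2*K) = 2*K⁴)
S = -56590/3 (S = -⅓*56590 = -56590/3 ≈ -18863.)
1/(O(C(12, 18)) + S) = 1/(2*(-13)⁴ - 56590/3) = 1/(2*28561 - 56590/3) = 1/(57122 - 56590/3) = 1/(114776/3) = 3/114776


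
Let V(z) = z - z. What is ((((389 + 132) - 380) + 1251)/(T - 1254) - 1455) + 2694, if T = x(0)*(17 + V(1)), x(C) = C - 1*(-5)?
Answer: 1446999/1169 ≈ 1237.8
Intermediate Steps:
V(z) = 0
x(C) = 5 + C (x(C) = C + 5 = 5 + C)
T = 85 (T = (5 + 0)*(17 + 0) = 5*17 = 85)
((((389 + 132) - 380) + 1251)/(T - 1254) - 1455) + 2694 = ((((389 + 132) - 380) + 1251)/(85 - 1254) - 1455) + 2694 = (((521 - 380) + 1251)/(-1169) - 1455) + 2694 = ((141 + 1251)*(-1/1169) - 1455) + 2694 = (1392*(-1/1169) - 1455) + 2694 = (-1392/1169 - 1455) + 2694 = -1702287/1169 + 2694 = 1446999/1169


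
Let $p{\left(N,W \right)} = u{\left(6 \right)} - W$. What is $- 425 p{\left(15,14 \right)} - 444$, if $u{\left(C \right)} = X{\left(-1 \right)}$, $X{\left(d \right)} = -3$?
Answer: $6781$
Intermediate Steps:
$u{\left(C \right)} = -3$
$p{\left(N,W \right)} = -3 - W$
$- 425 p{\left(15,14 \right)} - 444 = - 425 \left(-3 - 14\right) - 444 = \left(-425\right) \left(-17\right) - 444 = 7225 - 444 = 6781$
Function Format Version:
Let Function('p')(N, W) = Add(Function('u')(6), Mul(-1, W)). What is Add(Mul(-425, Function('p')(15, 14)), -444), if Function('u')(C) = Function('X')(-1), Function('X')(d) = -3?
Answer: 6781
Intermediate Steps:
Function('u')(C) = -3
Function('p')(N, W) = Add(-3, Mul(-1, W))
Add(Mul(-425, Function('p')(15, 14)), -444) = Add(Mul(-425, Add(-3, Mul(-1, 14))), -444) = Add(Mul(-425, Add(-3, -14)), -444) = Add(Mul(-425, -17), -444) = Add(7225, -444) = 6781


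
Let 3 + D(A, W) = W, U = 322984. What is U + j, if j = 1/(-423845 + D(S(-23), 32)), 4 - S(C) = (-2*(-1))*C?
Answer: 136885786943/423816 ≈ 3.2298e+5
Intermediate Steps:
S(C) = 4 - 2*C (S(C) = 4 - (-2*(-1))*C = 4 - 2*C)
D(A, W) = -3 + W
j = -1/423816 (j = 1/(-423845 + (-3 + 32)) = 1/(-423845 + 29) = 1/(-423816) = -1/423816 ≈ -2.3595e-6)
U + j = 322984 - 1/423816 = 136885786943/423816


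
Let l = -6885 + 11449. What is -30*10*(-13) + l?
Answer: 8464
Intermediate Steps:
l = 4564
-30*10*(-13) + l = -30*10*(-13) + 4564 = -300*(-13) + 4564 = 3900 + 4564 = 8464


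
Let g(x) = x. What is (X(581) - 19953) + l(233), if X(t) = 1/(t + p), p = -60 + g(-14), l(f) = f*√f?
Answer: -10116170/507 + 233*√233 ≈ -16396.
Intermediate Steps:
l(f) = f^(3/2)
p = -74 (p = -60 - 14 = -74)
X(t) = 1/(-74 + t) (X(t) = 1/(t - 74) = 1/(-74 + t))
(X(581) - 19953) + l(233) = (1/(-74 + 581) - 19953) + 233^(3/2) = (1/507 - 19953) + 233*√233 = -10116170/507 + 233*√233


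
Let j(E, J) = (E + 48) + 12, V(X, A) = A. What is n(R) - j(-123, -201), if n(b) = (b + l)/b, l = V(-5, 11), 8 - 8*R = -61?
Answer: 4504/69 ≈ 65.275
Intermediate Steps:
R = 69/8 (R = 1 - ⅛*(-61) = 1 + 61/8 = 69/8 ≈ 8.6250)
j(E, J) = 60 + E (j(E, J) = (48 + E) + 12 = 60 + E)
l = 11
n(b) = (11 + b)/b (n(b) = (b + 11)/b = (11 + b)/b)
n(R) - j(-123, -201) = (11 + 69/8)/(69/8) - (60 - 123) = (8/69)*(157/8) - 1*(-63) = 157/69 + 63 = 4504/69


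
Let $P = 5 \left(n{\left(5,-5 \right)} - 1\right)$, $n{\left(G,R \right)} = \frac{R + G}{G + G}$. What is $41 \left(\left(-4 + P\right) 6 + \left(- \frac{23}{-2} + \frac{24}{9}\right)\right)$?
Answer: $- \frac{9799}{6} \approx -1633.2$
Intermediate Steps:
$n{\left(G,R \right)} = \frac{G + R}{2 G}$
$P = -5$ ($P = 5 \left(\frac{5 - 5}{2 \cdot 5} - 1\right) = 5 \left(\frac{1}{2} \cdot \frac{1}{5} \cdot 0 - 1\right) = 5 \left(0 - 1\right) = 5 \left(-1\right) = -5$)
$41 \left(\left(-4 + P\right) 6 + \left(- \frac{23}{-2} + \frac{24}{9}\right)\right) = 41 \left(\left(-4 - 5\right) 6 + \left(- \frac{23}{-2} + \frac{24}{9}\right)\right) = 41 \left(\left(-9\right) 6 + \left(\left(-23\right) \left(- \frac{1}{2}\right) + 24 \cdot \frac{1}{9}\right)\right) = 41 \left(-54 + \left(\frac{23}{2} + \frac{8}{3}\right)\right) = 41 \left(-54 + \frac{85}{6}\right) = 41 \left(- \frac{239}{6}\right) = - \frac{9799}{6}$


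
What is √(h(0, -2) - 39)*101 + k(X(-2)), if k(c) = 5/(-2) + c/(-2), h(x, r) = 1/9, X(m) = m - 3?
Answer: 505*I*√14/3 ≈ 629.85*I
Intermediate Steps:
X(m) = -3 + m
h(x, r) = ⅑
k(c) = -5/2 - c/2 (k(c) = 5*(-½) + c*(-½) = -5/2 - c/2)
√(h(0, -2) - 39)*101 + k(X(-2)) = √(⅑ - 39)*101 + (-5/2 - (-3 - 2)/2) = √(-350/9)*101 + (-5/2 - ½*(-5)) = (5*I*√14/3)*101 + (-5/2 + 5/2) = 505*I*√14/3 + 0 = 505*I*√14/3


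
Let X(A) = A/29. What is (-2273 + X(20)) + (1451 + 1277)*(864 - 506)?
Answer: 28256199/29 ≈ 9.7435e+5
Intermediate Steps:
X(A) = A/29 (X(A) = A*(1/29) = A/29)
(-2273 + X(20)) + (1451 + 1277)*(864 - 506) = (-2273 + (1/29)*20) + (1451 + 1277)*(864 - 506) = (-2273 + 20/29) + 2728*358 = -65897/29 + 976624 = 28256199/29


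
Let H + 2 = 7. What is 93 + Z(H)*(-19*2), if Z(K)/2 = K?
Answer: -287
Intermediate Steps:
H = 5 (H = -2 + 7 = 5)
Z(K) = 2*K
93 + Z(H)*(-19*2) = 93 + (2*5)*(-19*2) = 93 + 10*(-38) = 93 - 380 = -287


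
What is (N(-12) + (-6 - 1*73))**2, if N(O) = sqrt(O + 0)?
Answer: 6229 - 316*I*sqrt(3) ≈ 6229.0 - 547.33*I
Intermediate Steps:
N(O) = sqrt(O)
(N(-12) + (-6 - 1*73))**2 = (sqrt(-12) + (-6 - 1*73))**2 = (2*I*sqrt(3) + (-6 - 73))**2 = (2*I*sqrt(3) - 79)**2 = (-79 + 2*I*sqrt(3))**2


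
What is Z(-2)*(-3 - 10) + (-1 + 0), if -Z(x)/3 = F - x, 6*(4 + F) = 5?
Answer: -93/2 ≈ -46.500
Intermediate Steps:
F = -19/6 (F = -4 + (1/6)*5 = -4 + 5/6 = -19/6 ≈ -3.1667)
Z(x) = 19/2 + 3*x (Z(x) = -3*(-19/6 - x) = 19/2 + 3*x)
Z(-2)*(-3 - 10) + (-1 + 0) = (19/2 + 3*(-2))*(-3 - 10) + (-1 + 0) = (19/2 - 6)*(-13) - 1 = (7/2)*(-13) - 1 = -91/2 - 1 = -93/2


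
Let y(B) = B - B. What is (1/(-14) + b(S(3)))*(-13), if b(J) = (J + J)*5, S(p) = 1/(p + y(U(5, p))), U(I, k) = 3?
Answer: -1781/42 ≈ -42.405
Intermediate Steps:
y(B) = 0
S(p) = 1/p (S(p) = 1/(p + 0) = 1/p)
b(J) = 10*J (b(J) = (2*J)*5 = 10*J)
(1/(-14) + b(S(3)))*(-13) = (1/(-14) + 10/3)*(-13) = (-1/14 + 10*(⅓))*(-13) = (-1/14 + 10/3)*(-13) = (137/42)*(-13) = -1781/42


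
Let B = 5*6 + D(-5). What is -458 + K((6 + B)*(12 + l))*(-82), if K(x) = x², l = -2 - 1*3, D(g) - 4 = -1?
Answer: -6111836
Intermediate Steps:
D(g) = 3 (D(g) = 4 - 1 = 3)
l = -5 (l = -2 - 3 = -5)
B = 33 (B = 5*6 + 3 = 30 + 3 = 33)
-458 + K((6 + B)*(12 + l))*(-82) = -458 + ((6 + 33)*(12 - 5))²*(-82) = -458 + (39*7)²*(-82) = -458 + 273²*(-82) = -458 + 74529*(-82) = -458 - 6111378 = -6111836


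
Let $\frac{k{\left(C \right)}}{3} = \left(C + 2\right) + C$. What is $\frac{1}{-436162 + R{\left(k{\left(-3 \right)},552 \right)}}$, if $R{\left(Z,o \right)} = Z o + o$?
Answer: $- \frac{1}{442234} \approx -2.2612 \cdot 10^{-6}$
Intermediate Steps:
$k{\left(C \right)} = 6 + 6 C$ ($k{\left(C \right)} = 3 \left(\left(C + 2\right) + C\right) = 3 \left(\left(2 + C\right) + C\right) = 3 \left(2 + 2 C\right) = 6 + 6 C$)
$R{\left(Z,o \right)} = o + Z o$
$\frac{1}{-436162 + R{\left(k{\left(-3 \right)},552 \right)}} = \frac{1}{-436162 + 552 \left(1 + \left(6 + 6 \left(-3\right)\right)\right)} = \frac{1}{-436162 + 552 \left(1 + \left(6 - 18\right)\right)} = \frac{1}{-436162 + 552 \left(1 - 12\right)} = \frac{1}{-436162 + 552 \left(-11\right)} = \frac{1}{-436162 - 6072} = \frac{1}{-442234} = - \frac{1}{442234}$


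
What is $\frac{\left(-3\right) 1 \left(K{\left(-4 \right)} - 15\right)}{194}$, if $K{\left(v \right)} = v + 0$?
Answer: $\frac{57}{194} \approx 0.29381$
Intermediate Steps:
$K{\left(v \right)} = v$
$\frac{\left(-3\right) 1 \left(K{\left(-4 \right)} - 15\right)}{194} = \frac{\left(-3\right) 1 \left(-4 - 15\right)}{194} = \left(-3\right) \left(-19\right) \frac{1}{194} = 57 \cdot \frac{1}{194} = \frac{57}{194}$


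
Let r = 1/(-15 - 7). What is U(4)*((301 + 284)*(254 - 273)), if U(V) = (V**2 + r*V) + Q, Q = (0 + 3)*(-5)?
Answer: -100035/11 ≈ -9094.1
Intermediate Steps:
Q = -15 (Q = 3*(-5) = -15)
r = -1/22 (r = 1/(-22) = -1/22 ≈ -0.045455)
U(V) = -15 + V**2 - V/22 (U(V) = (V**2 - V/22) - 15 = -15 + V**2 - V/22)
U(4)*((301 + 284)*(254 - 273)) = (-15 + 4**2 - 1/22*4)*((301 + 284)*(254 - 273)) = (-15 + 16 - 2/11)*(585*(-19)) = (9/11)*(-11115) = -100035/11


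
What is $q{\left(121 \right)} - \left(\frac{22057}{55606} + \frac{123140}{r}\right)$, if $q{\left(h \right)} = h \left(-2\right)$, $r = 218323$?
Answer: $- \frac{2949559507847}{12140068738} \approx -242.96$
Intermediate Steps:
$q{\left(h \right)} = - 2 h$
$q{\left(121 \right)} - \left(\frac{22057}{55606} + \frac{123140}{r}\right) = \left(-2\right) 121 - \left(\frac{22057}{55606} + \frac{123140}{218323}\right) = -242 - \frac{11662873251}{12140068738} = - \frac{2949559507847}{12140068738}$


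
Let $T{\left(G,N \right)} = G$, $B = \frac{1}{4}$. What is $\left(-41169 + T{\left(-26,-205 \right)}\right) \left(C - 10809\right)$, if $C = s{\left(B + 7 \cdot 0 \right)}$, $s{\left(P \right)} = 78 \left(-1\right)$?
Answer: $448489965$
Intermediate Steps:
$B = \frac{1}{4} \approx 0.25$
$s{\left(P \right)} = -78$
$C = -78$
$\left(-41169 + T{\left(-26,-205 \right)}\right) \left(C - 10809\right) = \left(-41169 - 26\right) \left(-78 - 10809\right) = \left(-41195\right) \left(-10887\right) = 448489965$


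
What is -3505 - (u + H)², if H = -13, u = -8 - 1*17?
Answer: -4949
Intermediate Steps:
u = -25 (u = -8 - 17 = -25)
-3505 - (u + H)² = -3505 - (-25 - 13)² = -3505 - 1*(-38)² = -3505 - 1*1444 = -3505 - 1444 = -4949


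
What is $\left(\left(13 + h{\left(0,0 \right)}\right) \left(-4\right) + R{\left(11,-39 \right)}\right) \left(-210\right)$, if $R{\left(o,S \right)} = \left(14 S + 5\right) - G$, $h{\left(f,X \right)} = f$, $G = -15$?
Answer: $121380$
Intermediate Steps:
$R{\left(o,S \right)} = 20 + 14 S$ ($R{\left(o,S \right)} = \left(14 S + 5\right) - -15 = \left(5 + 14 S\right) + 15 = 20 + 14 S$)
$\left(\left(13 + h{\left(0,0 \right)}\right) \left(-4\right) + R{\left(11,-39 \right)}\right) \left(-210\right) = \left(\left(13 + 0\right) \left(-4\right) + \left(20 + 14 \left(-39\right)\right)\right) \left(-210\right) = \left(13 \left(-4\right) + \left(20 - 546\right)\right) \left(-210\right) = \left(-52 - 526\right) \left(-210\right) = \left(-578\right) \left(-210\right) = 121380$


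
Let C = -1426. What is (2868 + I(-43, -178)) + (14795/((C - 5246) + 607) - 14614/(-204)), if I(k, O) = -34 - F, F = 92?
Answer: 347818265/123726 ≈ 2811.2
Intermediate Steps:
I(k, O) = -126 (I(k, O) = -34 - 1*92 = -34 - 92 = -126)
(2868 + I(-43, -178)) + (14795/((C - 5246) + 607) - 14614/(-204)) = (2868 - 126) + (14795/((-1426 - 5246) + 607) - 14614/(-204)) = 2742 + (14795/(-6672 + 607) - 14614*(-1/204)) = 2742 + (14795/(-6065) + 7307/102) = 2742 + (14795*(-1/6065) + 7307/102) = 2742 + (-2959/1213 + 7307/102) = 2742 + 8561573/123726 = 347818265/123726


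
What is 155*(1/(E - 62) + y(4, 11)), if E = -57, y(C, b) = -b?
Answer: -203050/119 ≈ -1706.3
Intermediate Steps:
155*(1/(E - 62) + y(4, 11)) = 155*(1/(-57 - 62) - 1*11) = 155*(1/(-119) - 11) = 155*(-1/119 - 11) = 155*(-1310/119) = -203050/119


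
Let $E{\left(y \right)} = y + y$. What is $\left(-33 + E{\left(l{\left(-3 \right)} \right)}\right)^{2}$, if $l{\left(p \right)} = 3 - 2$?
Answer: $961$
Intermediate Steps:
$l{\left(p \right)} = 1$
$E{\left(y \right)} = 2 y$
$\left(-33 + E{\left(l{\left(-3 \right)} \right)}\right)^{2} = \left(-33 + 2 \cdot 1\right)^{2} = \left(-33 + 2\right)^{2} = \left(-31\right)^{2} = 961$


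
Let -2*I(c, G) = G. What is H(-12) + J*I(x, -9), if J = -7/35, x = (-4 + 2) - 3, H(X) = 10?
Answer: 91/10 ≈ 9.1000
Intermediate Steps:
x = -5 (x = -2 - 3 = -5)
I(c, G) = -G/2
J = -⅕ (J = -7*1/35 = -⅕ ≈ -0.20000)
H(-12) + J*I(x, -9) = 10 - (-1)*(-9)/10 = 10 - ⅕*9/2 = 10 - 9/10 = 91/10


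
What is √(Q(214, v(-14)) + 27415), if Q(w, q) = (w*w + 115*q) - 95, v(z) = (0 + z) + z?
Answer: 2*√17474 ≈ 264.38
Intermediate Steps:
v(z) = 2*z (v(z) = z + z = 2*z)
Q(w, q) = -95 + w² + 115*q (Q(w, q) = (w² + 115*q) - 95 = -95 + w² + 115*q)
√(Q(214, v(-14)) + 27415) = √((-95 + 214² + 115*(2*(-14))) + 27415) = √((-95 + 45796 + 115*(-28)) + 27415) = √((-95 + 45796 - 3220) + 27415) = √(42481 + 27415) = √69896 = 2*√17474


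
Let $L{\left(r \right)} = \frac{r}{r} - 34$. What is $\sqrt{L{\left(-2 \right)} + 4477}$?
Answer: $2 \sqrt{1111} \approx 66.663$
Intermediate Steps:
$L{\left(r \right)} = -33$ ($L{\left(r \right)} = 1 - 34 = -33$)
$\sqrt{L{\left(-2 \right)} + 4477} = \sqrt{-33 + 4477} = \sqrt{4444} = 2 \sqrt{1111}$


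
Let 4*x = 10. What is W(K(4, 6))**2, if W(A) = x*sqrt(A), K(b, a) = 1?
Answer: 25/4 ≈ 6.2500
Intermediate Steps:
x = 5/2 (x = (1/4)*10 = 5/2 ≈ 2.5000)
W(A) = 5*sqrt(A)/2
W(K(4, 6))**2 = (5*sqrt(1)/2)**2 = ((5/2)*1)**2 = (5/2)**2 = 25/4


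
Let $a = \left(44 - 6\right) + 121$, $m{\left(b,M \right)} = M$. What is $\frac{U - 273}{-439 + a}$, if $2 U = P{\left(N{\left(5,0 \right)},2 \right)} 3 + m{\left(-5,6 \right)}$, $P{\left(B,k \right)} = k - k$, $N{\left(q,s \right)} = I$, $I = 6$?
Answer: $\frac{27}{28} \approx 0.96429$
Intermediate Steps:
$N{\left(q,s \right)} = 6$
$P{\left(B,k \right)} = 0$
$a = 159$ ($a = 38 + 121 = 159$)
$U = 3$ ($U = \frac{0 \cdot 3 + 6}{2} = \frac{0 + 6}{2} = \frac{1}{2} \cdot 6 = 3$)
$\frac{U - 273}{-439 + a} = \frac{3 - 273}{-439 + 159} = - \frac{270}{-280} = \left(-270\right) \left(- \frac{1}{280}\right) = \frac{27}{28}$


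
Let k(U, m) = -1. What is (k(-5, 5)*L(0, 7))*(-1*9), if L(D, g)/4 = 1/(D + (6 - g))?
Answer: -36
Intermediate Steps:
L(D, g) = 4/(6 + D - g) (L(D, g) = 4/(D + (6 - g)) = 4/(6 + D - g))
(k(-5, 5)*L(0, 7))*(-1*9) = (-4/(6 + 0 - 1*7))*(-1*9) = -4/(6 + 0 - 7)*(-9) = -4/(-1)*(-9) = -4*(-1)*(-9) = -1*(-4)*(-9) = 4*(-9) = -36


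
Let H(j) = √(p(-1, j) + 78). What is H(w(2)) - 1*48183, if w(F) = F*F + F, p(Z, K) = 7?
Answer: -48183 + √85 ≈ -48174.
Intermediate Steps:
w(F) = F + F² (w(F) = F² + F = F + F²)
H(j) = √85 (H(j) = √(7 + 78) = √85)
H(w(2)) - 1*48183 = √85 - 1*48183 = √85 - 48183 = -48183 + √85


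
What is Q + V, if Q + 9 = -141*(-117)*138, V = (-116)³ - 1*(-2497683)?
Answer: 3213364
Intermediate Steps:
V = 936787 (V = -1560896 + 2497683 = 936787)
Q = 2276577 (Q = -9 - 141*(-117)*138 = -9 + 16497*138 = -9 + 2276586 = 2276577)
Q + V = 2276577 + 936787 = 3213364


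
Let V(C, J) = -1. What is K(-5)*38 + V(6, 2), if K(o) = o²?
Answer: 949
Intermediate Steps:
K(-5)*38 + V(6, 2) = (-5)²*38 - 1 = 25*38 - 1 = 950 - 1 = 949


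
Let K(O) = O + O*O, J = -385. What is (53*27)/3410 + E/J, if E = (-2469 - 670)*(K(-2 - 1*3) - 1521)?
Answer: -292111601/23870 ≈ -12238.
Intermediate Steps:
K(O) = O + O²
E = 4711639 (E = (-2469 - 670)*((-2 - 1*3)*(1 + (-2 - 1*3)) - 1521) = -3139*((-2 - 3)*(1 + (-2 - 3)) - 1521) = -3139*(-5*(1 - 5) - 1521) = -3139*(-5*(-4) - 1521) = -3139*(20 - 1521) = -3139*(-1501) = 4711639)
(53*27)/3410 + E/J = (53*27)/3410 + 4711639/(-385) = 1431*(1/3410) + 4711639*(-1/385) = 1431/3410 - 4711639/385 = -292111601/23870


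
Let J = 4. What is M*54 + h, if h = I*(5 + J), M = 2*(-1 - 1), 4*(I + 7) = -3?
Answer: -1143/4 ≈ -285.75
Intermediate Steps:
I = -31/4 (I = -7 + (¼)*(-3) = -7 - ¾ = -31/4 ≈ -7.7500)
M = -4 (M = 2*(-2) = -4)
h = -279/4 (h = -31*(5 + 4)/4 = -31/4*9 = -279/4 ≈ -69.750)
M*54 + h = -4*54 - 279/4 = -216 - 279/4 = -1143/4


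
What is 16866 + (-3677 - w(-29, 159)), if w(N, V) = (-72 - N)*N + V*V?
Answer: -13339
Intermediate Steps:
w(N, V) = V² + N*(-72 - N) (w(N, V) = N*(-72 - N) + V² = V² + N*(-72 - N))
16866 + (-3677 - w(-29, 159)) = 16866 + (-3677 - (159² - 1*(-29)² - 72*(-29))) = 16866 + (-3677 - (25281 - 1*841 + 2088)) = 16866 + (-3677 - (25281 - 841 + 2088)) = 16866 + (-3677 - 1*26528) = 16866 + (-3677 - 26528) = 16866 - 30205 = -13339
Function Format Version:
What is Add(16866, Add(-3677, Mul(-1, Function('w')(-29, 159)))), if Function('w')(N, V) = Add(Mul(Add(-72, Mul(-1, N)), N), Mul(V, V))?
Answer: -13339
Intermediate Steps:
Function('w')(N, V) = Add(Pow(V, 2), Mul(N, Add(-72, Mul(-1, N)))) (Function('w')(N, V) = Add(Mul(N, Add(-72, Mul(-1, N))), Pow(V, 2)) = Add(Pow(V, 2), Mul(N, Add(-72, Mul(-1, N)))))
Add(16866, Add(-3677, Mul(-1, Function('w')(-29, 159)))) = Add(16866, Add(-3677, Mul(-1, Add(Pow(159, 2), Mul(-1, Pow(-29, 2)), Mul(-72, -29))))) = Add(16866, Add(-3677, Mul(-1, Add(25281, Mul(-1, 841), 2088)))) = Add(16866, Add(-3677, Mul(-1, Add(25281, -841, 2088)))) = Add(16866, Add(-3677, Mul(-1, 26528))) = Add(16866, Add(-3677, -26528)) = Add(16866, -30205) = -13339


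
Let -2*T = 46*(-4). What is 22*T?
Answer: 2024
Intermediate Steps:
T = 92 (T = -23*(-4) = -½*(-184) = 92)
22*T = 22*92 = 2024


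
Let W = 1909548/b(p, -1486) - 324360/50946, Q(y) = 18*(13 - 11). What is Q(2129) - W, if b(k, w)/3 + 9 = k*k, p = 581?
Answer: 29006237229/716538508 ≈ 40.481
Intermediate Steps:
b(k, w) = -27 + 3*k**2 (b(k, w) = -27 + 3*(k*k) = -27 + 3*k**2)
Q(y) = 36 (Q(y) = 18*2 = 36)
W = -3210850941/716538508 (W = 1909548/(-27 + 3*581**2) - 324360/50946 = 1909548/(-27 + 3*337561) - 324360*1/50946 = 1909548/(-27 + 1012683) - 54060/8491 = 1909548/1012656 - 54060/8491 = 1909548*(1/1012656) - 54060/8491 = 159129/84388 - 54060/8491 = -3210850941/716538508 ≈ -4.4811)
Q(2129) - W = 36 - 1*(-3210850941/716538508) = 36 + 3210850941/716538508 = 29006237229/716538508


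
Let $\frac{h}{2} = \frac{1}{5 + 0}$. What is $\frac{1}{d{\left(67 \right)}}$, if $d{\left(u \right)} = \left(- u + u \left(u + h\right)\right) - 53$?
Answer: $\frac{5}{21979} \approx 0.00022749$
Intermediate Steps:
$h = \frac{2}{5}$ ($h = \frac{2}{5 + 0} = \frac{2}{5} \approx 0.4$)
$d{\left(u \right)} = -53 - u + u \left(\frac{2}{5} + u\right)$ ($d{\left(u \right)} = \left(- u + u \left(u + \frac{2}{5}\right)\right) - 53 = \left(- u + u \left(\frac{2}{5} + u\right)\right) - 53 = -53 - u + u \left(\frac{2}{5} + u\right)$)
$\frac{1}{d{\left(67 \right)}} = \frac{1}{-53 + 67^{2} - \frac{201}{5}} = \frac{1}{-53 + 4489 - \frac{201}{5}} = \frac{1}{\frac{21979}{5}} = \frac{5}{21979}$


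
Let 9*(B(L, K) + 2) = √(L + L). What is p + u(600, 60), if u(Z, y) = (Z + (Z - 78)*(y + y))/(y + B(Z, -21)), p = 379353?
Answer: 8600791731/22607 - 948600*√3/22607 ≈ 3.8038e+5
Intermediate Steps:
B(L, K) = -2 + √2*√L/9 (B(L, K) = -2 + √(L + L)/9 = -2 + √(2*L)/9 = -2 + (√2*√L)/9 = -2 + √2*√L/9)
u(Z, y) = (Z + 2*y*(-78 + Z))/(-2 + y + √2*√Z/9) (u(Z, y) = (Z + (Z - 78)*(y + y))/(y + (-2 + √2*√Z/9)) = (Z + (-78 + Z)*(2*y))/(-2 + y + √2*√Z/9) = (Z + 2*y*(-78 + Z))/(-2 + y + √2*√Z/9))
p + u(600, 60) = 379353 + 9*(600 - 156*60 + 2*600*60)/(-18 + 9*60 + √2*√600) = 379353 + 9*(600 - 9360 + 72000)/(-18 + 540 + √2*(10*√6)) = 379353 + 9*63240/(-18 + 540 + 20*√3) = 379353 + 9*63240/(522 + 20*√3) = 379353 + 569160/(522 + 20*√3)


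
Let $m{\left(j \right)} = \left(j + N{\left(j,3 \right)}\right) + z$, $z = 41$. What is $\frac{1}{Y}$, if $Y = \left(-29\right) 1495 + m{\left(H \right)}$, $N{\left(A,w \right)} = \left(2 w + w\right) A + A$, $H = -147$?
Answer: $- \frac{1}{44931} \approx -2.2256 \cdot 10^{-5}$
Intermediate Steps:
$N{\left(A,w \right)} = A + 3 A w$ ($N{\left(A,w \right)} = 3 w A + A = 3 A w + A = A + 3 A w$)
$m{\left(j \right)} = 41 + 11 j$ ($m{\left(j \right)} = \left(j + j \left(1 + 3 \cdot 3\right)\right) + 41 = \left(j + j \left(1 + 9\right)\right) + 41 = \left(j + j 10\right) + 41 = \left(j + 10 j\right) + 41 = 11 j + 41 = 41 + 11 j$)
$Y = -44931$ ($Y = \left(-29\right) 1495 + \left(41 + 11 \left(-147\right)\right) = -43355 + \left(41 - 1617\right) = -43355 - 1576 = -44931$)
$\frac{1}{Y} = \frac{1}{-44931} = - \frac{1}{44931}$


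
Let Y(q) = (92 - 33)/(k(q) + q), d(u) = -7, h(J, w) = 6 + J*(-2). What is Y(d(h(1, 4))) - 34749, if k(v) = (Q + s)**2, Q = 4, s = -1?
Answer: -69439/2 ≈ -34720.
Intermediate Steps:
h(J, w) = 6 - 2*J
k(v) = 9 (k(v) = (4 - 1)**2 = 3**2 = 9)
Y(q) = 59/(9 + q) (Y(q) = (92 - 33)/(9 + q) = 59/(9 + q))
Y(d(h(1, 4))) - 34749 = 59/(9 - 7) - 34749 = 59/2 - 34749 = -69439/2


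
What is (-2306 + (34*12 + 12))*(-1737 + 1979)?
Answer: -456412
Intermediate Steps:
(-2306 + (34*12 + 12))*(-1737 + 1979) = (-2306 + (408 + 12))*242 = (-2306 + 420)*242 = -1886*242 = -456412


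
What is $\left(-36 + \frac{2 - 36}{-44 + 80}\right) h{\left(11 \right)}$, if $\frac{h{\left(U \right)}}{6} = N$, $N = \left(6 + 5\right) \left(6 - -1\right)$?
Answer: $- \frac{51205}{3} \approx -17068.0$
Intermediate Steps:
$N = 77$ ($N = 11 \left(6 + 1\right) = 11 \cdot 7 = 77$)
$h{\left(U \right)} = 462$ ($h{\left(U \right)} = 6 \cdot 77 = 462$)
$\left(-36 + \frac{2 - 36}{-44 + 80}\right) h{\left(11 \right)} = \left(-36 + \frac{2 - 36}{-44 + 80}\right) 462 = \left(-36 + \frac{2 - 36}{36}\right) 462 = \left(-36 - \frac{17}{18}\right) 462 = \left(- \frac{665}{18}\right) 462 = - \frac{51205}{3}$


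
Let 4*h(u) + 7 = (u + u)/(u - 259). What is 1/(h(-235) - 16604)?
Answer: -494/8203123 ≈ -6.0221e-5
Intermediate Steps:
h(u) = -7/4 + u/(2*(-259 + u)) (h(u) = -7/4 + ((u + u)/(u - 259))/4 = -7/4 + ((2*u)/(-259 + u))/4 = -7/4 + (2*u/(-259 + u))/4 = -7/4 + u/(2*(-259 + u)))
1/(h(-235) - 16604) = 1/((1813 - 5*(-235))/(4*(-259 - 235)) - 16604) = 1/((¼)*(1813 + 1175)/(-494) - 16604) = 1/((¼)*(-1/494)*2988 - 16604) = 1/(-747/494 - 16604) = 1/(-8203123/494) = -494/8203123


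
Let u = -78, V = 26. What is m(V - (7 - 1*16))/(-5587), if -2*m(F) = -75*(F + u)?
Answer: 3225/11174 ≈ 0.28862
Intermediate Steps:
m(F) = -2925 + 75*F/2 (m(F) = -(-75)*(F - 78)/2 = -(-75)*(-78 + F)/2 = -(5850 - 75*F)/2 = -2925 + 75*F/2)
m(V - (7 - 1*16))/(-5587) = (-2925 + 75*(26 - (7 - 1*16))/2)/(-5587) = (-2925 + 75*(26 - (7 - 16))/2)*(-1/5587) = (-2925 + 75*(26 - 1*(-9))/2)*(-1/5587) = (-2925 + 75*(26 + 9)/2)*(-1/5587) = (-2925 + (75/2)*35)*(-1/5587) = (-2925 + 2625/2)*(-1/5587) = -3225/2*(-1/5587) = 3225/11174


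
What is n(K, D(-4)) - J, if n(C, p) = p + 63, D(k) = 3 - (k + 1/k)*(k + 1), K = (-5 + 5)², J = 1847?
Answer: -7175/4 ≈ -1793.8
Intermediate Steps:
K = 0 (K = 0² = 0)
D(k) = 3 - (1 + k)*(k + 1/k) (D(k) = 3 - (k + 1/k)*(1 + k) = 3 - (1 + k)*(k + 1/k))
n(C, p) = 63 + p
n(K, D(-4)) - J = (63 + (2 - 1*(-4) - 1/(-4) - 1*(-4)²)) - 1*1847 = (63 + (2 + 4 - 1*(-¼) - 1*16)) - 1847 = (63 + (2 + 4 + ¼ - 16)) - 1847 = (63 - 39/4) - 1847 = 213/4 - 1847 = -7175/4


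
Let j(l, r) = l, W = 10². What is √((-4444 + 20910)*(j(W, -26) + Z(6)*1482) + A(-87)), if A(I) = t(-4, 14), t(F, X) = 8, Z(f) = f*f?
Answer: 4*√55008790 ≈ 29667.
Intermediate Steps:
Z(f) = f²
W = 100
A(I) = 8
√((-4444 + 20910)*(j(W, -26) + Z(6)*1482) + A(-87)) = √((-4444 + 20910)*(100 + 6²*1482) + 8) = √(16466*(100 + 36*1482) + 8) = √(16466*(100 + 53352) + 8) = √(16466*53452 + 8) = √(880140632 + 8) = √880140640 = 4*√55008790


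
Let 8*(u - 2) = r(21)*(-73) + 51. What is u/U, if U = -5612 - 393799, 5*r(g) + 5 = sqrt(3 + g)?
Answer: -35/798822 + 73*sqrt(6)/7988220 ≈ -2.1430e-5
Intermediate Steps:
r(g) = -1 + sqrt(3 + g)/5
U = -399411
u = 35/2 - 73*sqrt(6)/20 (u = 2 + ((-1 + sqrt(3 + 21)/5)*(-73) + 51)/8 = 2 + ((-1 + sqrt(24)/5)*(-73) + 51)/8 = 2 + ((-1 + (2*sqrt(6))/5)*(-73) + 51)/8 = 2 + ((-1 + 2*sqrt(6)/5)*(-73) + 51)/8 = 2 + ((73 - 146*sqrt(6)/5) + 51)/8 = 2 + (124 - 146*sqrt(6)/5)/8 = 2 + (31/2 - 73*sqrt(6)/20) = 35/2 - 73*sqrt(6)/20 ≈ 8.5594)
u/U = (35/2 - 73*sqrt(6)/20)/(-399411) = (35/2 - 73*sqrt(6)/20)*(-1/399411) = -35/798822 + 73*sqrt(6)/7988220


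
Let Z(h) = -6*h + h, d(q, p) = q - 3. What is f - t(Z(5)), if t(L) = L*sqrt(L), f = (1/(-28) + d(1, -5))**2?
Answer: 3249/784 + 125*I ≈ 4.1441 + 125.0*I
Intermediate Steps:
d(q, p) = -3 + q
Z(h) = -5*h
f = 3249/784 (f = (1/(-28) + (-3 + 1))**2 = (1*(-1/28) - 2)**2 = (-1/28 - 2)**2 = (-57/28)**2 = 3249/784 ≈ 4.1441)
t(L) = L**(3/2)
f - t(Z(5)) = 3249/784 - (-5*5)**(3/2) = 3249/784 - (-25)**(3/2) = 3249/784 - (-125)*I = 3249/784 + 125*I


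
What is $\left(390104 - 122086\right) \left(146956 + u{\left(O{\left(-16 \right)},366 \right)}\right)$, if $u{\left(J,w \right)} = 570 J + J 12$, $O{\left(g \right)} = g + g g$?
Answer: $76823607448$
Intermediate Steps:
$O{\left(g \right)} = g + g^{2}$
$u{\left(J,w \right)} = 582 J$ ($u{\left(J,w \right)} = 570 J + 12 J = 582 J$)
$\left(390104 - 122086\right) \left(146956 + u{\left(O{\left(-16 \right)},366 \right)}\right) = \left(390104 - 122086\right) \left(146956 + 582 \left(- 16 \left(1 - 16\right)\right)\right) = 268018 \left(146956 + 582 \left(\left(-16\right) \left(-15\right)\right)\right) = 268018 \left(146956 + 582 \cdot 240\right) = 268018 \left(146956 + 139680\right) = 268018 \cdot 286636 = 76823607448$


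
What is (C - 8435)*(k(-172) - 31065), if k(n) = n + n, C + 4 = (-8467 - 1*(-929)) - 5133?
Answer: 663043990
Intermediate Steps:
C = -12675 (C = -4 + ((-8467 - 1*(-929)) - 5133) = -4 + ((-8467 + 929) - 5133) = -4 + (-7538 - 5133) = -4 - 12671 = -12675)
k(n) = 2*n
(C - 8435)*(k(-172) - 31065) = (-12675 - 8435)*(2*(-172) - 31065) = -21110*(-344 - 31065) = -21110*(-31409) = 663043990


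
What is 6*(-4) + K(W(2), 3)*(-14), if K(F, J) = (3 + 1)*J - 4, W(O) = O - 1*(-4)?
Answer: -136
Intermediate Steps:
W(O) = 4 + O (W(O) = O + 4 = 4 + O)
K(F, J) = -4 + 4*J (K(F, J) = 4*J - 4 = -4 + 4*J)
6*(-4) + K(W(2), 3)*(-14) = 6*(-4) + (-4 + 4*3)*(-14) = -24 + (-4 + 12)*(-14) = -24 + 8*(-14) = -24 - 112 = -136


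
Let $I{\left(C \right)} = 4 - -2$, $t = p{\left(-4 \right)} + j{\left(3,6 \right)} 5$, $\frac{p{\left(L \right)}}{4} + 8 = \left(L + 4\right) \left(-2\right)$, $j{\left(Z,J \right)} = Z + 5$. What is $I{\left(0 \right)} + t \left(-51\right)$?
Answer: $-402$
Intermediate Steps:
$j{\left(Z,J \right)} = 5 + Z$
$p{\left(L \right)} = -64 - 8 L$ ($p{\left(L \right)} = -32 + 4 \left(L + 4\right) \left(-2\right) = -32 + 4 \left(4 + L\right) \left(-2\right) = -32 + 4 \left(-8 - 2 L\right) = -32 - \left(32 + 8 L\right) = -64 - 8 L$)
$t = 8$ ($t = \left(-64 - -32\right) + \left(5 + 3\right) 5 = \left(-64 + 32\right) + 8 \cdot 5 = -32 + 40 = 8$)
$I{\left(C \right)} = 6$ ($I{\left(C \right)} = 4 + 2 = 6$)
$I{\left(0 \right)} + t \left(-51\right) = 6 + 8 \left(-51\right) = 6 - 408 = -402$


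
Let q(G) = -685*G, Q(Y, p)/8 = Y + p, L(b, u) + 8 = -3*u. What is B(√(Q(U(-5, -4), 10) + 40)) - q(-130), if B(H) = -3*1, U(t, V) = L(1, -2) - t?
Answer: -89053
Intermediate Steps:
L(b, u) = -8 - 3*u
U(t, V) = -2 - t (U(t, V) = (-8 - 3*(-2)) - t = (-8 + 6) - t = -2 - t)
Q(Y, p) = 8*Y + 8*p (Q(Y, p) = 8*(Y + p) = 8*Y + 8*p)
B(H) = -3
B(√(Q(U(-5, -4), 10) + 40)) - q(-130) = -3 - (-685)*(-130) = -3 - 1*89050 = -3 - 89050 = -89053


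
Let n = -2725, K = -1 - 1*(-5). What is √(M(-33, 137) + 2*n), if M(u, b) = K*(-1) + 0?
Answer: 3*I*√606 ≈ 73.851*I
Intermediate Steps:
K = 4 (K = -1 + 5 = 4)
M(u, b) = -4 (M(u, b) = 4*(-1) + 0 = -4 + 0 = -4)
√(M(-33, 137) + 2*n) = √(-4 + 2*(-2725)) = √(-4 - 5450) = √(-5454) = 3*I*√606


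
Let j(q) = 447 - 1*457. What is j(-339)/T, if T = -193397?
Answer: 10/193397 ≈ 5.1707e-5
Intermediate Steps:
j(q) = -10 (j(q) = 447 - 457 = -10)
j(-339)/T = -10/(-193397) = -10*(-1/193397) = 10/193397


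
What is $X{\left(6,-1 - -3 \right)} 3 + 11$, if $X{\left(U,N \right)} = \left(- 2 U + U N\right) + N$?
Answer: $17$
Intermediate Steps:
$X{\left(U,N \right)} = N - 2 U + N U$ ($X{\left(U,N \right)} = \left(- 2 U + N U\right) + N = N - 2 U + N U$)
$X{\left(6,-1 - -3 \right)} 3 + 11 = \left(\left(-1 - -3\right) - 12 + \left(-1 - -3\right) 6\right) 3 + 11 = \left(\left(-1 + 3\right) - 12 + \left(-1 + 3\right) 6\right) 3 + 11 = \left(2 - 12 + 2 \cdot 6\right) 3 + 11 = \left(2 - 12 + 12\right) 3 + 11 = 2 \cdot 3 + 11 = 6 + 11 = 17$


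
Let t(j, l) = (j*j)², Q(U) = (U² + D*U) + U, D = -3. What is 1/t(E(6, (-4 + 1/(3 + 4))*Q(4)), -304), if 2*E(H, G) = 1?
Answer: 16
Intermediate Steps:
Q(U) = U² - 2*U (Q(U) = (U² - 3*U) + U = U² - 2*U)
E(H, G) = ½ (E(H, G) = (½)*1 = ½)
t(j, l) = j⁴ (t(j, l) = (j²)² = j⁴)
1/t(E(6, (-4 + 1/(3 + 4))*Q(4)), -304) = 1/((½)⁴) = 1/(1/16) = 16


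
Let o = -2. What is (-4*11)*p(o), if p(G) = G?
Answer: 88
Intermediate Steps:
(-4*11)*p(o) = -4*11*(-2) = -44*(-2) = 88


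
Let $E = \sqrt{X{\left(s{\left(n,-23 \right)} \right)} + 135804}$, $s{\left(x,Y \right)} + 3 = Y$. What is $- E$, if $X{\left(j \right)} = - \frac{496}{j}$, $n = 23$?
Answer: $- \frac{10 \sqrt{229541}}{13} \approx -368.54$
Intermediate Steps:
$s{\left(x,Y \right)} = -3 + Y$
$E = \frac{10 \sqrt{229541}}{13}$ ($E = \sqrt{- \frac{496}{-3 - 23} + 135804} = \sqrt{- \frac{496}{-26} + 135804} = \sqrt{\left(-496\right) \left(- \frac{1}{26}\right) + 135804} = \sqrt{\frac{248}{13} + 135804} = \sqrt{\frac{1765700}{13}} = \frac{10 \sqrt{229541}}{13} \approx 368.54$)
$- E = - \frac{10 \sqrt{229541}}{13}$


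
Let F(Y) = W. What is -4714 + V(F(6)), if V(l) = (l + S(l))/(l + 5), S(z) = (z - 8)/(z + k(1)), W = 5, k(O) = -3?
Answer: -94273/20 ≈ -4713.6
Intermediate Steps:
S(z) = (-8 + z)/(-3 + z) (S(z) = (z - 8)/(z - 3) = (-8 + z)/(-3 + z))
F(Y) = 5
V(l) = (l + (-8 + l)/(-3 + l))/(5 + l) (V(l) = (l + (-8 + l)/(-3 + l))/(l + 5) = (l + (-8 + l)/(-3 + l))/(5 + l))
-4714 + V(F(6)) = -4714 + (-8 + 5 + 5*(-3 + 5))/((-3 + 5)*(5 + 5)) = -4714 + (-8 + 5 + 5*2)/(2*10) = -4714 + (1/2)*(1/10)*(-8 + 5 + 10) = -4714 + (1/2)*(1/10)*7 = -4714 + 7/20 = -94273/20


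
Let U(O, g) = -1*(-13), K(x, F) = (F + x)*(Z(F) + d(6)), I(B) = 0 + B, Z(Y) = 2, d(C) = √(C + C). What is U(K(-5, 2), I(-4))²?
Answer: 169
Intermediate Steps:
d(C) = √2*√C (d(C) = √(2*C) = √2*√C)
I(B) = B
K(x, F) = (2 + 2*√3)*(F + x) (K(x, F) = (F + x)*(2 + √2*√6) = (F + x)*(2 + 2*√3) = (2 + 2*√3)*(F + x))
U(O, g) = 13
U(K(-5, 2), I(-4))² = 13² = 169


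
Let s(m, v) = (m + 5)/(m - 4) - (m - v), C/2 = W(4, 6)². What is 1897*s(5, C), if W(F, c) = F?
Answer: 70189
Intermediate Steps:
C = 32 (C = 2*4² = 2*16 = 32)
s(m, v) = v - m + (5 + m)/(-4 + m) (s(m, v) = (5 + m)/(-4 + m) + (v - m) = v - m + (5 + m)/(-4 + m))
1897*s(5, C) = 1897*((5 - 1*5² - 4*32 + 5*5 + 5*32)/(-4 + 5)) = 1897*((5 - 1*25 - 128 + 25 + 160)/1) = 1897*(1*(5 - 25 - 128 + 25 + 160)) = 1897*(1*37) = 1897*37 = 70189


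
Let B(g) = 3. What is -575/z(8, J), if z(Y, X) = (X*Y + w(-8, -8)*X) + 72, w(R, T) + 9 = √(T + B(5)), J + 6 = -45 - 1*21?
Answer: -575/324 - 575*I*√5/648 ≈ -1.7747 - 1.9842*I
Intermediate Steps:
J = -72 (J = -6 + (-45 - 1*21) = -6 + (-45 - 21) = -6 - 66 = -72)
w(R, T) = -9 + √(3 + T) (w(R, T) = -9 + √(T + 3) = -9 + √(3 + T))
z(Y, X) = 72 + X*Y + X*(-9 + I*√5) (z(Y, X) = (X*Y + (-9 + √(3 - 8))*X) + 72 = (X*Y + (-9 + √(-5))*X) + 72 = (X*Y + (-9 + I*√5)*X) + 72 = (X*Y + X*(-9 + I*√5)) + 72 = 72 + X*Y + X*(-9 + I*√5))
-575/z(8, J) = -575/(72 - 72*8 - 1*(-72)*(9 - I*√5)) = -575/(72 - 576 + (648 - 72*I*√5)) = -575/(144 - 72*I*√5)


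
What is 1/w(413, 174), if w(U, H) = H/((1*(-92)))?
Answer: -46/87 ≈ -0.52874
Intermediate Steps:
w(U, H) = -H/92 (w(U, H) = H/(-92) = H*(-1/92) = -H/92)
1/w(413, 174) = 1/(-1/92*174) = 1/(-87/46) = -46/87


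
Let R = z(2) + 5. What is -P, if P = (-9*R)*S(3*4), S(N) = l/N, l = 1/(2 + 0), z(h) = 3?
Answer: 3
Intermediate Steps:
l = ½ (l = 1/2 = ½ ≈ 0.50000)
S(N) = 1/(2*N)
R = 8 (R = 3 + 5 = 8)
P = -3 (P = (-9*8)*(1/(2*((3*4)))) = -36/12 = -72*1/24 = -3)
-P = -1*(-3) = 3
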